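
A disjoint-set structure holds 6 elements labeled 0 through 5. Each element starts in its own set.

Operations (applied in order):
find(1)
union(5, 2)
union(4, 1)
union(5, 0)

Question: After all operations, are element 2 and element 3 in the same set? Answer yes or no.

Step 1: find(1) -> no change; set of 1 is {1}
Step 2: union(5, 2) -> merged; set of 5 now {2, 5}
Step 3: union(4, 1) -> merged; set of 4 now {1, 4}
Step 4: union(5, 0) -> merged; set of 5 now {0, 2, 5}
Set of 2: {0, 2, 5}; 3 is not a member.

Answer: no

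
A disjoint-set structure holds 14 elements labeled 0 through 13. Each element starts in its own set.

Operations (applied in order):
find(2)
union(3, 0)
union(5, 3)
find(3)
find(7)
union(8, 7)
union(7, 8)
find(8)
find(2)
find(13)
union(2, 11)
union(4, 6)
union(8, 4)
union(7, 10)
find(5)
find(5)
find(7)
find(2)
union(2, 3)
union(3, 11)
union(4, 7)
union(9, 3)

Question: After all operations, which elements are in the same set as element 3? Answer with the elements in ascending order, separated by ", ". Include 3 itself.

Step 1: find(2) -> no change; set of 2 is {2}
Step 2: union(3, 0) -> merged; set of 3 now {0, 3}
Step 3: union(5, 3) -> merged; set of 5 now {0, 3, 5}
Step 4: find(3) -> no change; set of 3 is {0, 3, 5}
Step 5: find(7) -> no change; set of 7 is {7}
Step 6: union(8, 7) -> merged; set of 8 now {7, 8}
Step 7: union(7, 8) -> already same set; set of 7 now {7, 8}
Step 8: find(8) -> no change; set of 8 is {7, 8}
Step 9: find(2) -> no change; set of 2 is {2}
Step 10: find(13) -> no change; set of 13 is {13}
Step 11: union(2, 11) -> merged; set of 2 now {2, 11}
Step 12: union(4, 6) -> merged; set of 4 now {4, 6}
Step 13: union(8, 4) -> merged; set of 8 now {4, 6, 7, 8}
Step 14: union(7, 10) -> merged; set of 7 now {4, 6, 7, 8, 10}
Step 15: find(5) -> no change; set of 5 is {0, 3, 5}
Step 16: find(5) -> no change; set of 5 is {0, 3, 5}
Step 17: find(7) -> no change; set of 7 is {4, 6, 7, 8, 10}
Step 18: find(2) -> no change; set of 2 is {2, 11}
Step 19: union(2, 3) -> merged; set of 2 now {0, 2, 3, 5, 11}
Step 20: union(3, 11) -> already same set; set of 3 now {0, 2, 3, 5, 11}
Step 21: union(4, 7) -> already same set; set of 4 now {4, 6, 7, 8, 10}
Step 22: union(9, 3) -> merged; set of 9 now {0, 2, 3, 5, 9, 11}
Component of 3: {0, 2, 3, 5, 9, 11}

Answer: 0, 2, 3, 5, 9, 11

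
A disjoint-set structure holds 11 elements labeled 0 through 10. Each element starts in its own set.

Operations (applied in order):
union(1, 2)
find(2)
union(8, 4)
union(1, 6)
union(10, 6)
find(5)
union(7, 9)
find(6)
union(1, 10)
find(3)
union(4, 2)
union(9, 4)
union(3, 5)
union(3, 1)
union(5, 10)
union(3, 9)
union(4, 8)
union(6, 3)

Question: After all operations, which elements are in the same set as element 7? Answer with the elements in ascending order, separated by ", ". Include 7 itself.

Answer: 1, 2, 3, 4, 5, 6, 7, 8, 9, 10

Derivation:
Step 1: union(1, 2) -> merged; set of 1 now {1, 2}
Step 2: find(2) -> no change; set of 2 is {1, 2}
Step 3: union(8, 4) -> merged; set of 8 now {4, 8}
Step 4: union(1, 6) -> merged; set of 1 now {1, 2, 6}
Step 5: union(10, 6) -> merged; set of 10 now {1, 2, 6, 10}
Step 6: find(5) -> no change; set of 5 is {5}
Step 7: union(7, 9) -> merged; set of 7 now {7, 9}
Step 8: find(6) -> no change; set of 6 is {1, 2, 6, 10}
Step 9: union(1, 10) -> already same set; set of 1 now {1, 2, 6, 10}
Step 10: find(3) -> no change; set of 3 is {3}
Step 11: union(4, 2) -> merged; set of 4 now {1, 2, 4, 6, 8, 10}
Step 12: union(9, 4) -> merged; set of 9 now {1, 2, 4, 6, 7, 8, 9, 10}
Step 13: union(3, 5) -> merged; set of 3 now {3, 5}
Step 14: union(3, 1) -> merged; set of 3 now {1, 2, 3, 4, 5, 6, 7, 8, 9, 10}
Step 15: union(5, 10) -> already same set; set of 5 now {1, 2, 3, 4, 5, 6, 7, 8, 9, 10}
Step 16: union(3, 9) -> already same set; set of 3 now {1, 2, 3, 4, 5, 6, 7, 8, 9, 10}
Step 17: union(4, 8) -> already same set; set of 4 now {1, 2, 3, 4, 5, 6, 7, 8, 9, 10}
Step 18: union(6, 3) -> already same set; set of 6 now {1, 2, 3, 4, 5, 6, 7, 8, 9, 10}
Component of 7: {1, 2, 3, 4, 5, 6, 7, 8, 9, 10}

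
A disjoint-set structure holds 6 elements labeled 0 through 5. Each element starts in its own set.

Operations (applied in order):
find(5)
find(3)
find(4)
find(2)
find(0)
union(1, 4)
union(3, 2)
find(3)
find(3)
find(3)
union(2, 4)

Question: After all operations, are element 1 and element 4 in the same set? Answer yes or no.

Answer: yes

Derivation:
Step 1: find(5) -> no change; set of 5 is {5}
Step 2: find(3) -> no change; set of 3 is {3}
Step 3: find(4) -> no change; set of 4 is {4}
Step 4: find(2) -> no change; set of 2 is {2}
Step 5: find(0) -> no change; set of 0 is {0}
Step 6: union(1, 4) -> merged; set of 1 now {1, 4}
Step 7: union(3, 2) -> merged; set of 3 now {2, 3}
Step 8: find(3) -> no change; set of 3 is {2, 3}
Step 9: find(3) -> no change; set of 3 is {2, 3}
Step 10: find(3) -> no change; set of 3 is {2, 3}
Step 11: union(2, 4) -> merged; set of 2 now {1, 2, 3, 4}
Set of 1: {1, 2, 3, 4}; 4 is a member.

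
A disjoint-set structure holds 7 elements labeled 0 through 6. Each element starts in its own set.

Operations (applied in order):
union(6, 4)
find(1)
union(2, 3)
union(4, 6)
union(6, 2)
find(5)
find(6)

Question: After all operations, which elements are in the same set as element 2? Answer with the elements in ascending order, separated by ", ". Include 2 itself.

Step 1: union(6, 4) -> merged; set of 6 now {4, 6}
Step 2: find(1) -> no change; set of 1 is {1}
Step 3: union(2, 3) -> merged; set of 2 now {2, 3}
Step 4: union(4, 6) -> already same set; set of 4 now {4, 6}
Step 5: union(6, 2) -> merged; set of 6 now {2, 3, 4, 6}
Step 6: find(5) -> no change; set of 5 is {5}
Step 7: find(6) -> no change; set of 6 is {2, 3, 4, 6}
Component of 2: {2, 3, 4, 6}

Answer: 2, 3, 4, 6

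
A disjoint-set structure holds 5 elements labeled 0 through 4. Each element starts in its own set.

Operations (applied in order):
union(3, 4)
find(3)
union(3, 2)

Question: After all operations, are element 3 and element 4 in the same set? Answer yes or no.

Step 1: union(3, 4) -> merged; set of 3 now {3, 4}
Step 2: find(3) -> no change; set of 3 is {3, 4}
Step 3: union(3, 2) -> merged; set of 3 now {2, 3, 4}
Set of 3: {2, 3, 4}; 4 is a member.

Answer: yes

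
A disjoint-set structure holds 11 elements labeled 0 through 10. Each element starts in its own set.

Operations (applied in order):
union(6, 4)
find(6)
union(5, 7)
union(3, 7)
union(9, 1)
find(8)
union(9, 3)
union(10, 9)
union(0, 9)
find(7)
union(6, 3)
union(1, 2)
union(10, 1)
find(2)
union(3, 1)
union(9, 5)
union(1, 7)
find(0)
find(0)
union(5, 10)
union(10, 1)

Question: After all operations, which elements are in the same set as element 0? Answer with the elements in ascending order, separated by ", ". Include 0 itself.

Step 1: union(6, 4) -> merged; set of 6 now {4, 6}
Step 2: find(6) -> no change; set of 6 is {4, 6}
Step 3: union(5, 7) -> merged; set of 5 now {5, 7}
Step 4: union(3, 7) -> merged; set of 3 now {3, 5, 7}
Step 5: union(9, 1) -> merged; set of 9 now {1, 9}
Step 6: find(8) -> no change; set of 8 is {8}
Step 7: union(9, 3) -> merged; set of 9 now {1, 3, 5, 7, 9}
Step 8: union(10, 9) -> merged; set of 10 now {1, 3, 5, 7, 9, 10}
Step 9: union(0, 9) -> merged; set of 0 now {0, 1, 3, 5, 7, 9, 10}
Step 10: find(7) -> no change; set of 7 is {0, 1, 3, 5, 7, 9, 10}
Step 11: union(6, 3) -> merged; set of 6 now {0, 1, 3, 4, 5, 6, 7, 9, 10}
Step 12: union(1, 2) -> merged; set of 1 now {0, 1, 2, 3, 4, 5, 6, 7, 9, 10}
Step 13: union(10, 1) -> already same set; set of 10 now {0, 1, 2, 3, 4, 5, 6, 7, 9, 10}
Step 14: find(2) -> no change; set of 2 is {0, 1, 2, 3, 4, 5, 6, 7, 9, 10}
Step 15: union(3, 1) -> already same set; set of 3 now {0, 1, 2, 3, 4, 5, 6, 7, 9, 10}
Step 16: union(9, 5) -> already same set; set of 9 now {0, 1, 2, 3, 4, 5, 6, 7, 9, 10}
Step 17: union(1, 7) -> already same set; set of 1 now {0, 1, 2, 3, 4, 5, 6, 7, 9, 10}
Step 18: find(0) -> no change; set of 0 is {0, 1, 2, 3, 4, 5, 6, 7, 9, 10}
Step 19: find(0) -> no change; set of 0 is {0, 1, 2, 3, 4, 5, 6, 7, 9, 10}
Step 20: union(5, 10) -> already same set; set of 5 now {0, 1, 2, 3, 4, 5, 6, 7, 9, 10}
Step 21: union(10, 1) -> already same set; set of 10 now {0, 1, 2, 3, 4, 5, 6, 7, 9, 10}
Component of 0: {0, 1, 2, 3, 4, 5, 6, 7, 9, 10}

Answer: 0, 1, 2, 3, 4, 5, 6, 7, 9, 10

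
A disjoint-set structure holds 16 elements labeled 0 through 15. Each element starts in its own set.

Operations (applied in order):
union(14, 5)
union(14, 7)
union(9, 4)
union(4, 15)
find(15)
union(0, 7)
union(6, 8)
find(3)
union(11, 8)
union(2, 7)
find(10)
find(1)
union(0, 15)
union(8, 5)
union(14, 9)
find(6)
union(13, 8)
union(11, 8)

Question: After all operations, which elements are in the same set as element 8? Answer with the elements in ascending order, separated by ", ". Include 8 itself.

Step 1: union(14, 5) -> merged; set of 14 now {5, 14}
Step 2: union(14, 7) -> merged; set of 14 now {5, 7, 14}
Step 3: union(9, 4) -> merged; set of 9 now {4, 9}
Step 4: union(4, 15) -> merged; set of 4 now {4, 9, 15}
Step 5: find(15) -> no change; set of 15 is {4, 9, 15}
Step 6: union(0, 7) -> merged; set of 0 now {0, 5, 7, 14}
Step 7: union(6, 8) -> merged; set of 6 now {6, 8}
Step 8: find(3) -> no change; set of 3 is {3}
Step 9: union(11, 8) -> merged; set of 11 now {6, 8, 11}
Step 10: union(2, 7) -> merged; set of 2 now {0, 2, 5, 7, 14}
Step 11: find(10) -> no change; set of 10 is {10}
Step 12: find(1) -> no change; set of 1 is {1}
Step 13: union(0, 15) -> merged; set of 0 now {0, 2, 4, 5, 7, 9, 14, 15}
Step 14: union(8, 5) -> merged; set of 8 now {0, 2, 4, 5, 6, 7, 8, 9, 11, 14, 15}
Step 15: union(14, 9) -> already same set; set of 14 now {0, 2, 4, 5, 6, 7, 8, 9, 11, 14, 15}
Step 16: find(6) -> no change; set of 6 is {0, 2, 4, 5, 6, 7, 8, 9, 11, 14, 15}
Step 17: union(13, 8) -> merged; set of 13 now {0, 2, 4, 5, 6, 7, 8, 9, 11, 13, 14, 15}
Step 18: union(11, 8) -> already same set; set of 11 now {0, 2, 4, 5, 6, 7, 8, 9, 11, 13, 14, 15}
Component of 8: {0, 2, 4, 5, 6, 7, 8, 9, 11, 13, 14, 15}

Answer: 0, 2, 4, 5, 6, 7, 8, 9, 11, 13, 14, 15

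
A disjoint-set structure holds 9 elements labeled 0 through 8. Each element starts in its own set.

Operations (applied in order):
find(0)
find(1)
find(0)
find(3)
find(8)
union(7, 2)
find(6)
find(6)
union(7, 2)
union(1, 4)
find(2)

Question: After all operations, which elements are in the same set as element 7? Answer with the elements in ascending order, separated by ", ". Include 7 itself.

Answer: 2, 7

Derivation:
Step 1: find(0) -> no change; set of 0 is {0}
Step 2: find(1) -> no change; set of 1 is {1}
Step 3: find(0) -> no change; set of 0 is {0}
Step 4: find(3) -> no change; set of 3 is {3}
Step 5: find(8) -> no change; set of 8 is {8}
Step 6: union(7, 2) -> merged; set of 7 now {2, 7}
Step 7: find(6) -> no change; set of 6 is {6}
Step 8: find(6) -> no change; set of 6 is {6}
Step 9: union(7, 2) -> already same set; set of 7 now {2, 7}
Step 10: union(1, 4) -> merged; set of 1 now {1, 4}
Step 11: find(2) -> no change; set of 2 is {2, 7}
Component of 7: {2, 7}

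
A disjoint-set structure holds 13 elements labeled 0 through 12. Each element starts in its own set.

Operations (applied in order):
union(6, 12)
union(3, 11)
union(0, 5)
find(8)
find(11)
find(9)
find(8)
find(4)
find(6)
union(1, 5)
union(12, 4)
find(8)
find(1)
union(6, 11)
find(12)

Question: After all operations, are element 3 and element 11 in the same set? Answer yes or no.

Step 1: union(6, 12) -> merged; set of 6 now {6, 12}
Step 2: union(3, 11) -> merged; set of 3 now {3, 11}
Step 3: union(0, 5) -> merged; set of 0 now {0, 5}
Step 4: find(8) -> no change; set of 8 is {8}
Step 5: find(11) -> no change; set of 11 is {3, 11}
Step 6: find(9) -> no change; set of 9 is {9}
Step 7: find(8) -> no change; set of 8 is {8}
Step 8: find(4) -> no change; set of 4 is {4}
Step 9: find(6) -> no change; set of 6 is {6, 12}
Step 10: union(1, 5) -> merged; set of 1 now {0, 1, 5}
Step 11: union(12, 4) -> merged; set of 12 now {4, 6, 12}
Step 12: find(8) -> no change; set of 8 is {8}
Step 13: find(1) -> no change; set of 1 is {0, 1, 5}
Step 14: union(6, 11) -> merged; set of 6 now {3, 4, 6, 11, 12}
Step 15: find(12) -> no change; set of 12 is {3, 4, 6, 11, 12}
Set of 3: {3, 4, 6, 11, 12}; 11 is a member.

Answer: yes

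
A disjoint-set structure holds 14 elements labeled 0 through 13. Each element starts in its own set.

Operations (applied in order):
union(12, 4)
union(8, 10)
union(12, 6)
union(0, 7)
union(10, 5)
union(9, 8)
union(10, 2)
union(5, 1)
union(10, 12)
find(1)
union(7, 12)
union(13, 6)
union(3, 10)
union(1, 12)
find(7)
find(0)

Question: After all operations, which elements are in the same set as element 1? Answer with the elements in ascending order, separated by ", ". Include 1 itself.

Step 1: union(12, 4) -> merged; set of 12 now {4, 12}
Step 2: union(8, 10) -> merged; set of 8 now {8, 10}
Step 3: union(12, 6) -> merged; set of 12 now {4, 6, 12}
Step 4: union(0, 7) -> merged; set of 0 now {0, 7}
Step 5: union(10, 5) -> merged; set of 10 now {5, 8, 10}
Step 6: union(9, 8) -> merged; set of 9 now {5, 8, 9, 10}
Step 7: union(10, 2) -> merged; set of 10 now {2, 5, 8, 9, 10}
Step 8: union(5, 1) -> merged; set of 5 now {1, 2, 5, 8, 9, 10}
Step 9: union(10, 12) -> merged; set of 10 now {1, 2, 4, 5, 6, 8, 9, 10, 12}
Step 10: find(1) -> no change; set of 1 is {1, 2, 4, 5, 6, 8, 9, 10, 12}
Step 11: union(7, 12) -> merged; set of 7 now {0, 1, 2, 4, 5, 6, 7, 8, 9, 10, 12}
Step 12: union(13, 6) -> merged; set of 13 now {0, 1, 2, 4, 5, 6, 7, 8, 9, 10, 12, 13}
Step 13: union(3, 10) -> merged; set of 3 now {0, 1, 2, 3, 4, 5, 6, 7, 8, 9, 10, 12, 13}
Step 14: union(1, 12) -> already same set; set of 1 now {0, 1, 2, 3, 4, 5, 6, 7, 8, 9, 10, 12, 13}
Step 15: find(7) -> no change; set of 7 is {0, 1, 2, 3, 4, 5, 6, 7, 8, 9, 10, 12, 13}
Step 16: find(0) -> no change; set of 0 is {0, 1, 2, 3, 4, 5, 6, 7, 8, 9, 10, 12, 13}
Component of 1: {0, 1, 2, 3, 4, 5, 6, 7, 8, 9, 10, 12, 13}

Answer: 0, 1, 2, 3, 4, 5, 6, 7, 8, 9, 10, 12, 13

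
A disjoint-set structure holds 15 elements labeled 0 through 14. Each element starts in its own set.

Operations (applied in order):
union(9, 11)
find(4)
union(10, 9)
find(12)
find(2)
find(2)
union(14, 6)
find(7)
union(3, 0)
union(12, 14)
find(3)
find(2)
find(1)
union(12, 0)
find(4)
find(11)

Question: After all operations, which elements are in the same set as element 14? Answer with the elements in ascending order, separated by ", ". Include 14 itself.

Step 1: union(9, 11) -> merged; set of 9 now {9, 11}
Step 2: find(4) -> no change; set of 4 is {4}
Step 3: union(10, 9) -> merged; set of 10 now {9, 10, 11}
Step 4: find(12) -> no change; set of 12 is {12}
Step 5: find(2) -> no change; set of 2 is {2}
Step 6: find(2) -> no change; set of 2 is {2}
Step 7: union(14, 6) -> merged; set of 14 now {6, 14}
Step 8: find(7) -> no change; set of 7 is {7}
Step 9: union(3, 0) -> merged; set of 3 now {0, 3}
Step 10: union(12, 14) -> merged; set of 12 now {6, 12, 14}
Step 11: find(3) -> no change; set of 3 is {0, 3}
Step 12: find(2) -> no change; set of 2 is {2}
Step 13: find(1) -> no change; set of 1 is {1}
Step 14: union(12, 0) -> merged; set of 12 now {0, 3, 6, 12, 14}
Step 15: find(4) -> no change; set of 4 is {4}
Step 16: find(11) -> no change; set of 11 is {9, 10, 11}
Component of 14: {0, 3, 6, 12, 14}

Answer: 0, 3, 6, 12, 14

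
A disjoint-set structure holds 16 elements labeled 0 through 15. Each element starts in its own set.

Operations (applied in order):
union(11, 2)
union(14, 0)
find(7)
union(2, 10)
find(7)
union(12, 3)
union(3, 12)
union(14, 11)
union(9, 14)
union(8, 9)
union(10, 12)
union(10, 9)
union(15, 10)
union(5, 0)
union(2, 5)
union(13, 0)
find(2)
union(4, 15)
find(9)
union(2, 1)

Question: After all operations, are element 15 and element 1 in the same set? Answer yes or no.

Answer: yes

Derivation:
Step 1: union(11, 2) -> merged; set of 11 now {2, 11}
Step 2: union(14, 0) -> merged; set of 14 now {0, 14}
Step 3: find(7) -> no change; set of 7 is {7}
Step 4: union(2, 10) -> merged; set of 2 now {2, 10, 11}
Step 5: find(7) -> no change; set of 7 is {7}
Step 6: union(12, 3) -> merged; set of 12 now {3, 12}
Step 7: union(3, 12) -> already same set; set of 3 now {3, 12}
Step 8: union(14, 11) -> merged; set of 14 now {0, 2, 10, 11, 14}
Step 9: union(9, 14) -> merged; set of 9 now {0, 2, 9, 10, 11, 14}
Step 10: union(8, 9) -> merged; set of 8 now {0, 2, 8, 9, 10, 11, 14}
Step 11: union(10, 12) -> merged; set of 10 now {0, 2, 3, 8, 9, 10, 11, 12, 14}
Step 12: union(10, 9) -> already same set; set of 10 now {0, 2, 3, 8, 9, 10, 11, 12, 14}
Step 13: union(15, 10) -> merged; set of 15 now {0, 2, 3, 8, 9, 10, 11, 12, 14, 15}
Step 14: union(5, 0) -> merged; set of 5 now {0, 2, 3, 5, 8, 9, 10, 11, 12, 14, 15}
Step 15: union(2, 5) -> already same set; set of 2 now {0, 2, 3, 5, 8, 9, 10, 11, 12, 14, 15}
Step 16: union(13, 0) -> merged; set of 13 now {0, 2, 3, 5, 8, 9, 10, 11, 12, 13, 14, 15}
Step 17: find(2) -> no change; set of 2 is {0, 2, 3, 5, 8, 9, 10, 11, 12, 13, 14, 15}
Step 18: union(4, 15) -> merged; set of 4 now {0, 2, 3, 4, 5, 8, 9, 10, 11, 12, 13, 14, 15}
Step 19: find(9) -> no change; set of 9 is {0, 2, 3, 4, 5, 8, 9, 10, 11, 12, 13, 14, 15}
Step 20: union(2, 1) -> merged; set of 2 now {0, 1, 2, 3, 4, 5, 8, 9, 10, 11, 12, 13, 14, 15}
Set of 15: {0, 1, 2, 3, 4, 5, 8, 9, 10, 11, 12, 13, 14, 15}; 1 is a member.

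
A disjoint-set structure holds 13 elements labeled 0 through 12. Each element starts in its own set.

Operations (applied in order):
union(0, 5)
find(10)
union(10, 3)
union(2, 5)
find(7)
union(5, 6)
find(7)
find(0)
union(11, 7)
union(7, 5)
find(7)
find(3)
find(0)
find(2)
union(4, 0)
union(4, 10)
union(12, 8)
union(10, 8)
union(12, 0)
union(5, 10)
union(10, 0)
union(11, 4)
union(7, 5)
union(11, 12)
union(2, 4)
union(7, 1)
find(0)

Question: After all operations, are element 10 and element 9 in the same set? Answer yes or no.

Answer: no

Derivation:
Step 1: union(0, 5) -> merged; set of 0 now {0, 5}
Step 2: find(10) -> no change; set of 10 is {10}
Step 3: union(10, 3) -> merged; set of 10 now {3, 10}
Step 4: union(2, 5) -> merged; set of 2 now {0, 2, 5}
Step 5: find(7) -> no change; set of 7 is {7}
Step 6: union(5, 6) -> merged; set of 5 now {0, 2, 5, 6}
Step 7: find(7) -> no change; set of 7 is {7}
Step 8: find(0) -> no change; set of 0 is {0, 2, 5, 6}
Step 9: union(11, 7) -> merged; set of 11 now {7, 11}
Step 10: union(7, 5) -> merged; set of 7 now {0, 2, 5, 6, 7, 11}
Step 11: find(7) -> no change; set of 7 is {0, 2, 5, 6, 7, 11}
Step 12: find(3) -> no change; set of 3 is {3, 10}
Step 13: find(0) -> no change; set of 0 is {0, 2, 5, 6, 7, 11}
Step 14: find(2) -> no change; set of 2 is {0, 2, 5, 6, 7, 11}
Step 15: union(4, 0) -> merged; set of 4 now {0, 2, 4, 5, 6, 7, 11}
Step 16: union(4, 10) -> merged; set of 4 now {0, 2, 3, 4, 5, 6, 7, 10, 11}
Step 17: union(12, 8) -> merged; set of 12 now {8, 12}
Step 18: union(10, 8) -> merged; set of 10 now {0, 2, 3, 4, 5, 6, 7, 8, 10, 11, 12}
Step 19: union(12, 0) -> already same set; set of 12 now {0, 2, 3, 4, 5, 6, 7, 8, 10, 11, 12}
Step 20: union(5, 10) -> already same set; set of 5 now {0, 2, 3, 4, 5, 6, 7, 8, 10, 11, 12}
Step 21: union(10, 0) -> already same set; set of 10 now {0, 2, 3, 4, 5, 6, 7, 8, 10, 11, 12}
Step 22: union(11, 4) -> already same set; set of 11 now {0, 2, 3, 4, 5, 6, 7, 8, 10, 11, 12}
Step 23: union(7, 5) -> already same set; set of 7 now {0, 2, 3, 4, 5, 6, 7, 8, 10, 11, 12}
Step 24: union(11, 12) -> already same set; set of 11 now {0, 2, 3, 4, 5, 6, 7, 8, 10, 11, 12}
Step 25: union(2, 4) -> already same set; set of 2 now {0, 2, 3, 4, 5, 6, 7, 8, 10, 11, 12}
Step 26: union(7, 1) -> merged; set of 7 now {0, 1, 2, 3, 4, 5, 6, 7, 8, 10, 11, 12}
Step 27: find(0) -> no change; set of 0 is {0, 1, 2, 3, 4, 5, 6, 7, 8, 10, 11, 12}
Set of 10: {0, 1, 2, 3, 4, 5, 6, 7, 8, 10, 11, 12}; 9 is not a member.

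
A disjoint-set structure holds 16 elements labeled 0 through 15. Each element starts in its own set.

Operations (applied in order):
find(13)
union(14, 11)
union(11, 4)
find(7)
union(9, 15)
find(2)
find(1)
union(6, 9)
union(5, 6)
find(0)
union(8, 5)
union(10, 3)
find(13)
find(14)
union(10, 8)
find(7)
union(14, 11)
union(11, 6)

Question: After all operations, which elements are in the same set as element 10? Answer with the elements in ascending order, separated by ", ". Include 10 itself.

Step 1: find(13) -> no change; set of 13 is {13}
Step 2: union(14, 11) -> merged; set of 14 now {11, 14}
Step 3: union(11, 4) -> merged; set of 11 now {4, 11, 14}
Step 4: find(7) -> no change; set of 7 is {7}
Step 5: union(9, 15) -> merged; set of 9 now {9, 15}
Step 6: find(2) -> no change; set of 2 is {2}
Step 7: find(1) -> no change; set of 1 is {1}
Step 8: union(6, 9) -> merged; set of 6 now {6, 9, 15}
Step 9: union(5, 6) -> merged; set of 5 now {5, 6, 9, 15}
Step 10: find(0) -> no change; set of 0 is {0}
Step 11: union(8, 5) -> merged; set of 8 now {5, 6, 8, 9, 15}
Step 12: union(10, 3) -> merged; set of 10 now {3, 10}
Step 13: find(13) -> no change; set of 13 is {13}
Step 14: find(14) -> no change; set of 14 is {4, 11, 14}
Step 15: union(10, 8) -> merged; set of 10 now {3, 5, 6, 8, 9, 10, 15}
Step 16: find(7) -> no change; set of 7 is {7}
Step 17: union(14, 11) -> already same set; set of 14 now {4, 11, 14}
Step 18: union(11, 6) -> merged; set of 11 now {3, 4, 5, 6, 8, 9, 10, 11, 14, 15}
Component of 10: {3, 4, 5, 6, 8, 9, 10, 11, 14, 15}

Answer: 3, 4, 5, 6, 8, 9, 10, 11, 14, 15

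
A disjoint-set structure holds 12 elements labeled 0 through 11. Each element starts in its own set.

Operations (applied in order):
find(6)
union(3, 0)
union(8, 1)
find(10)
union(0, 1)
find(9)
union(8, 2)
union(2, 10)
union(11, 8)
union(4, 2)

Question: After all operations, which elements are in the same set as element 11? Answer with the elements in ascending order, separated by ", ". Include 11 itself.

Answer: 0, 1, 2, 3, 4, 8, 10, 11

Derivation:
Step 1: find(6) -> no change; set of 6 is {6}
Step 2: union(3, 0) -> merged; set of 3 now {0, 3}
Step 3: union(8, 1) -> merged; set of 8 now {1, 8}
Step 4: find(10) -> no change; set of 10 is {10}
Step 5: union(0, 1) -> merged; set of 0 now {0, 1, 3, 8}
Step 6: find(9) -> no change; set of 9 is {9}
Step 7: union(8, 2) -> merged; set of 8 now {0, 1, 2, 3, 8}
Step 8: union(2, 10) -> merged; set of 2 now {0, 1, 2, 3, 8, 10}
Step 9: union(11, 8) -> merged; set of 11 now {0, 1, 2, 3, 8, 10, 11}
Step 10: union(4, 2) -> merged; set of 4 now {0, 1, 2, 3, 4, 8, 10, 11}
Component of 11: {0, 1, 2, 3, 4, 8, 10, 11}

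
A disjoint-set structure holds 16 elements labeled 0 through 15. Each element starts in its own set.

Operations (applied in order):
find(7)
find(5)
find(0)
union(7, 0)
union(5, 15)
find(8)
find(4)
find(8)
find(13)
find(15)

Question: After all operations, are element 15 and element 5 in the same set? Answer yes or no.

Answer: yes

Derivation:
Step 1: find(7) -> no change; set of 7 is {7}
Step 2: find(5) -> no change; set of 5 is {5}
Step 3: find(0) -> no change; set of 0 is {0}
Step 4: union(7, 0) -> merged; set of 7 now {0, 7}
Step 5: union(5, 15) -> merged; set of 5 now {5, 15}
Step 6: find(8) -> no change; set of 8 is {8}
Step 7: find(4) -> no change; set of 4 is {4}
Step 8: find(8) -> no change; set of 8 is {8}
Step 9: find(13) -> no change; set of 13 is {13}
Step 10: find(15) -> no change; set of 15 is {5, 15}
Set of 15: {5, 15}; 5 is a member.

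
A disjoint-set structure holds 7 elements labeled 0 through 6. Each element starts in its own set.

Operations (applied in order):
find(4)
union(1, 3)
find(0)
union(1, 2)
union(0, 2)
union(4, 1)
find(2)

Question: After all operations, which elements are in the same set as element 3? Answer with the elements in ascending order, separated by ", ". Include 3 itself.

Answer: 0, 1, 2, 3, 4

Derivation:
Step 1: find(4) -> no change; set of 4 is {4}
Step 2: union(1, 3) -> merged; set of 1 now {1, 3}
Step 3: find(0) -> no change; set of 0 is {0}
Step 4: union(1, 2) -> merged; set of 1 now {1, 2, 3}
Step 5: union(0, 2) -> merged; set of 0 now {0, 1, 2, 3}
Step 6: union(4, 1) -> merged; set of 4 now {0, 1, 2, 3, 4}
Step 7: find(2) -> no change; set of 2 is {0, 1, 2, 3, 4}
Component of 3: {0, 1, 2, 3, 4}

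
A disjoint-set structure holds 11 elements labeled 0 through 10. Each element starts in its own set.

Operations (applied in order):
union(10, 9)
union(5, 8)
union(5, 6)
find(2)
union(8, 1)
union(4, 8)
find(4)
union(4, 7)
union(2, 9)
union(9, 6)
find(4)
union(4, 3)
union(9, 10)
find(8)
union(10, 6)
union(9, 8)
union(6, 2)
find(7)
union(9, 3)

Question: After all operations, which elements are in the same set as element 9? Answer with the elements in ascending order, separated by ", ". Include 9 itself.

Step 1: union(10, 9) -> merged; set of 10 now {9, 10}
Step 2: union(5, 8) -> merged; set of 5 now {5, 8}
Step 3: union(5, 6) -> merged; set of 5 now {5, 6, 8}
Step 4: find(2) -> no change; set of 2 is {2}
Step 5: union(8, 1) -> merged; set of 8 now {1, 5, 6, 8}
Step 6: union(4, 8) -> merged; set of 4 now {1, 4, 5, 6, 8}
Step 7: find(4) -> no change; set of 4 is {1, 4, 5, 6, 8}
Step 8: union(4, 7) -> merged; set of 4 now {1, 4, 5, 6, 7, 8}
Step 9: union(2, 9) -> merged; set of 2 now {2, 9, 10}
Step 10: union(9, 6) -> merged; set of 9 now {1, 2, 4, 5, 6, 7, 8, 9, 10}
Step 11: find(4) -> no change; set of 4 is {1, 2, 4, 5, 6, 7, 8, 9, 10}
Step 12: union(4, 3) -> merged; set of 4 now {1, 2, 3, 4, 5, 6, 7, 8, 9, 10}
Step 13: union(9, 10) -> already same set; set of 9 now {1, 2, 3, 4, 5, 6, 7, 8, 9, 10}
Step 14: find(8) -> no change; set of 8 is {1, 2, 3, 4, 5, 6, 7, 8, 9, 10}
Step 15: union(10, 6) -> already same set; set of 10 now {1, 2, 3, 4, 5, 6, 7, 8, 9, 10}
Step 16: union(9, 8) -> already same set; set of 9 now {1, 2, 3, 4, 5, 6, 7, 8, 9, 10}
Step 17: union(6, 2) -> already same set; set of 6 now {1, 2, 3, 4, 5, 6, 7, 8, 9, 10}
Step 18: find(7) -> no change; set of 7 is {1, 2, 3, 4, 5, 6, 7, 8, 9, 10}
Step 19: union(9, 3) -> already same set; set of 9 now {1, 2, 3, 4, 5, 6, 7, 8, 9, 10}
Component of 9: {1, 2, 3, 4, 5, 6, 7, 8, 9, 10}

Answer: 1, 2, 3, 4, 5, 6, 7, 8, 9, 10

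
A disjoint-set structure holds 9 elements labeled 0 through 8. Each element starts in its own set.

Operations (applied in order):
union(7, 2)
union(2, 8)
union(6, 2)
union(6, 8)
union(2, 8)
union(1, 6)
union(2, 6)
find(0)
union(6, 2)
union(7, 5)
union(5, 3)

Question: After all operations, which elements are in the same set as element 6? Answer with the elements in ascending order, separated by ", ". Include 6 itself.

Answer: 1, 2, 3, 5, 6, 7, 8

Derivation:
Step 1: union(7, 2) -> merged; set of 7 now {2, 7}
Step 2: union(2, 8) -> merged; set of 2 now {2, 7, 8}
Step 3: union(6, 2) -> merged; set of 6 now {2, 6, 7, 8}
Step 4: union(6, 8) -> already same set; set of 6 now {2, 6, 7, 8}
Step 5: union(2, 8) -> already same set; set of 2 now {2, 6, 7, 8}
Step 6: union(1, 6) -> merged; set of 1 now {1, 2, 6, 7, 8}
Step 7: union(2, 6) -> already same set; set of 2 now {1, 2, 6, 7, 8}
Step 8: find(0) -> no change; set of 0 is {0}
Step 9: union(6, 2) -> already same set; set of 6 now {1, 2, 6, 7, 8}
Step 10: union(7, 5) -> merged; set of 7 now {1, 2, 5, 6, 7, 8}
Step 11: union(5, 3) -> merged; set of 5 now {1, 2, 3, 5, 6, 7, 8}
Component of 6: {1, 2, 3, 5, 6, 7, 8}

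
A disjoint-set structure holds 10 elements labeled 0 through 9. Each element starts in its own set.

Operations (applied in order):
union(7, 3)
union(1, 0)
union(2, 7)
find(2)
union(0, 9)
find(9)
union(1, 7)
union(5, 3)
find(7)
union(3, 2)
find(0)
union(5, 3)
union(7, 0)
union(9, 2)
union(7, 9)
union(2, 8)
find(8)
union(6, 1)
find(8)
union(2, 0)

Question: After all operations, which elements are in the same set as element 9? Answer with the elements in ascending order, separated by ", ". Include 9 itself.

Answer: 0, 1, 2, 3, 5, 6, 7, 8, 9

Derivation:
Step 1: union(7, 3) -> merged; set of 7 now {3, 7}
Step 2: union(1, 0) -> merged; set of 1 now {0, 1}
Step 3: union(2, 7) -> merged; set of 2 now {2, 3, 7}
Step 4: find(2) -> no change; set of 2 is {2, 3, 7}
Step 5: union(0, 9) -> merged; set of 0 now {0, 1, 9}
Step 6: find(9) -> no change; set of 9 is {0, 1, 9}
Step 7: union(1, 7) -> merged; set of 1 now {0, 1, 2, 3, 7, 9}
Step 8: union(5, 3) -> merged; set of 5 now {0, 1, 2, 3, 5, 7, 9}
Step 9: find(7) -> no change; set of 7 is {0, 1, 2, 3, 5, 7, 9}
Step 10: union(3, 2) -> already same set; set of 3 now {0, 1, 2, 3, 5, 7, 9}
Step 11: find(0) -> no change; set of 0 is {0, 1, 2, 3, 5, 7, 9}
Step 12: union(5, 3) -> already same set; set of 5 now {0, 1, 2, 3, 5, 7, 9}
Step 13: union(7, 0) -> already same set; set of 7 now {0, 1, 2, 3, 5, 7, 9}
Step 14: union(9, 2) -> already same set; set of 9 now {0, 1, 2, 3, 5, 7, 9}
Step 15: union(7, 9) -> already same set; set of 7 now {0, 1, 2, 3, 5, 7, 9}
Step 16: union(2, 8) -> merged; set of 2 now {0, 1, 2, 3, 5, 7, 8, 9}
Step 17: find(8) -> no change; set of 8 is {0, 1, 2, 3, 5, 7, 8, 9}
Step 18: union(6, 1) -> merged; set of 6 now {0, 1, 2, 3, 5, 6, 7, 8, 9}
Step 19: find(8) -> no change; set of 8 is {0, 1, 2, 3, 5, 6, 7, 8, 9}
Step 20: union(2, 0) -> already same set; set of 2 now {0, 1, 2, 3, 5, 6, 7, 8, 9}
Component of 9: {0, 1, 2, 3, 5, 6, 7, 8, 9}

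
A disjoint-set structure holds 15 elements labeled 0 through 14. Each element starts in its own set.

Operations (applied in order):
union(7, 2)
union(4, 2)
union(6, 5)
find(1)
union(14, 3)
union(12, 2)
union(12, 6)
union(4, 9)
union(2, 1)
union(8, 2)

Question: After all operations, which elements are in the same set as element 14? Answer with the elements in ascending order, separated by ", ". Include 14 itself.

Answer: 3, 14

Derivation:
Step 1: union(7, 2) -> merged; set of 7 now {2, 7}
Step 2: union(4, 2) -> merged; set of 4 now {2, 4, 7}
Step 3: union(6, 5) -> merged; set of 6 now {5, 6}
Step 4: find(1) -> no change; set of 1 is {1}
Step 5: union(14, 3) -> merged; set of 14 now {3, 14}
Step 6: union(12, 2) -> merged; set of 12 now {2, 4, 7, 12}
Step 7: union(12, 6) -> merged; set of 12 now {2, 4, 5, 6, 7, 12}
Step 8: union(4, 9) -> merged; set of 4 now {2, 4, 5, 6, 7, 9, 12}
Step 9: union(2, 1) -> merged; set of 2 now {1, 2, 4, 5, 6, 7, 9, 12}
Step 10: union(8, 2) -> merged; set of 8 now {1, 2, 4, 5, 6, 7, 8, 9, 12}
Component of 14: {3, 14}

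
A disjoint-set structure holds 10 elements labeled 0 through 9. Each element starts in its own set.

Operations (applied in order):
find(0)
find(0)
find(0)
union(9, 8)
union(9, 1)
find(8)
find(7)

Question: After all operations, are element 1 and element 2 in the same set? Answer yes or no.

Answer: no

Derivation:
Step 1: find(0) -> no change; set of 0 is {0}
Step 2: find(0) -> no change; set of 0 is {0}
Step 3: find(0) -> no change; set of 0 is {0}
Step 4: union(9, 8) -> merged; set of 9 now {8, 9}
Step 5: union(9, 1) -> merged; set of 9 now {1, 8, 9}
Step 6: find(8) -> no change; set of 8 is {1, 8, 9}
Step 7: find(7) -> no change; set of 7 is {7}
Set of 1: {1, 8, 9}; 2 is not a member.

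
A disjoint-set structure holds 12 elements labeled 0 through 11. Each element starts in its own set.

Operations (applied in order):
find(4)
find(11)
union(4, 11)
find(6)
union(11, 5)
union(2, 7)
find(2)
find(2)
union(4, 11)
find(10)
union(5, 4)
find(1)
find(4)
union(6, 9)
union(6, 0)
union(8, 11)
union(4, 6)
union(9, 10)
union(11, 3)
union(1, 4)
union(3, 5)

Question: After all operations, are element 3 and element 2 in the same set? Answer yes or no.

Step 1: find(4) -> no change; set of 4 is {4}
Step 2: find(11) -> no change; set of 11 is {11}
Step 3: union(4, 11) -> merged; set of 4 now {4, 11}
Step 4: find(6) -> no change; set of 6 is {6}
Step 5: union(11, 5) -> merged; set of 11 now {4, 5, 11}
Step 6: union(2, 7) -> merged; set of 2 now {2, 7}
Step 7: find(2) -> no change; set of 2 is {2, 7}
Step 8: find(2) -> no change; set of 2 is {2, 7}
Step 9: union(4, 11) -> already same set; set of 4 now {4, 5, 11}
Step 10: find(10) -> no change; set of 10 is {10}
Step 11: union(5, 4) -> already same set; set of 5 now {4, 5, 11}
Step 12: find(1) -> no change; set of 1 is {1}
Step 13: find(4) -> no change; set of 4 is {4, 5, 11}
Step 14: union(6, 9) -> merged; set of 6 now {6, 9}
Step 15: union(6, 0) -> merged; set of 6 now {0, 6, 9}
Step 16: union(8, 11) -> merged; set of 8 now {4, 5, 8, 11}
Step 17: union(4, 6) -> merged; set of 4 now {0, 4, 5, 6, 8, 9, 11}
Step 18: union(9, 10) -> merged; set of 9 now {0, 4, 5, 6, 8, 9, 10, 11}
Step 19: union(11, 3) -> merged; set of 11 now {0, 3, 4, 5, 6, 8, 9, 10, 11}
Step 20: union(1, 4) -> merged; set of 1 now {0, 1, 3, 4, 5, 6, 8, 9, 10, 11}
Step 21: union(3, 5) -> already same set; set of 3 now {0, 1, 3, 4, 5, 6, 8, 9, 10, 11}
Set of 3: {0, 1, 3, 4, 5, 6, 8, 9, 10, 11}; 2 is not a member.

Answer: no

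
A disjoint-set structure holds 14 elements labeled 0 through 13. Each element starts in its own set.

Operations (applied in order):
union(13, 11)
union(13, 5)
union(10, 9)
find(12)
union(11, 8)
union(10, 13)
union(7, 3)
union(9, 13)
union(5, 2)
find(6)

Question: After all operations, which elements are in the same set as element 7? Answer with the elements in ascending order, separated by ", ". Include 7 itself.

Answer: 3, 7

Derivation:
Step 1: union(13, 11) -> merged; set of 13 now {11, 13}
Step 2: union(13, 5) -> merged; set of 13 now {5, 11, 13}
Step 3: union(10, 9) -> merged; set of 10 now {9, 10}
Step 4: find(12) -> no change; set of 12 is {12}
Step 5: union(11, 8) -> merged; set of 11 now {5, 8, 11, 13}
Step 6: union(10, 13) -> merged; set of 10 now {5, 8, 9, 10, 11, 13}
Step 7: union(7, 3) -> merged; set of 7 now {3, 7}
Step 8: union(9, 13) -> already same set; set of 9 now {5, 8, 9, 10, 11, 13}
Step 9: union(5, 2) -> merged; set of 5 now {2, 5, 8, 9, 10, 11, 13}
Step 10: find(6) -> no change; set of 6 is {6}
Component of 7: {3, 7}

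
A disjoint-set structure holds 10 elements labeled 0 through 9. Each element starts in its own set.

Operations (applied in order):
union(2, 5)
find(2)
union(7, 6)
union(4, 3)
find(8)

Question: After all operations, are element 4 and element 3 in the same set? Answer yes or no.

Step 1: union(2, 5) -> merged; set of 2 now {2, 5}
Step 2: find(2) -> no change; set of 2 is {2, 5}
Step 3: union(7, 6) -> merged; set of 7 now {6, 7}
Step 4: union(4, 3) -> merged; set of 4 now {3, 4}
Step 5: find(8) -> no change; set of 8 is {8}
Set of 4: {3, 4}; 3 is a member.

Answer: yes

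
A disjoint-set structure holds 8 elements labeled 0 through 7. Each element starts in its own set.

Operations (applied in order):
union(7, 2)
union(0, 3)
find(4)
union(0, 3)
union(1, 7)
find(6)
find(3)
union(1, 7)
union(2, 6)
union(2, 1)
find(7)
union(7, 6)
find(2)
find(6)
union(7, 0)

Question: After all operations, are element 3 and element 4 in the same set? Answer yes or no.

Answer: no

Derivation:
Step 1: union(7, 2) -> merged; set of 7 now {2, 7}
Step 2: union(0, 3) -> merged; set of 0 now {0, 3}
Step 3: find(4) -> no change; set of 4 is {4}
Step 4: union(0, 3) -> already same set; set of 0 now {0, 3}
Step 5: union(1, 7) -> merged; set of 1 now {1, 2, 7}
Step 6: find(6) -> no change; set of 6 is {6}
Step 7: find(3) -> no change; set of 3 is {0, 3}
Step 8: union(1, 7) -> already same set; set of 1 now {1, 2, 7}
Step 9: union(2, 6) -> merged; set of 2 now {1, 2, 6, 7}
Step 10: union(2, 1) -> already same set; set of 2 now {1, 2, 6, 7}
Step 11: find(7) -> no change; set of 7 is {1, 2, 6, 7}
Step 12: union(7, 6) -> already same set; set of 7 now {1, 2, 6, 7}
Step 13: find(2) -> no change; set of 2 is {1, 2, 6, 7}
Step 14: find(6) -> no change; set of 6 is {1, 2, 6, 7}
Step 15: union(7, 0) -> merged; set of 7 now {0, 1, 2, 3, 6, 7}
Set of 3: {0, 1, 2, 3, 6, 7}; 4 is not a member.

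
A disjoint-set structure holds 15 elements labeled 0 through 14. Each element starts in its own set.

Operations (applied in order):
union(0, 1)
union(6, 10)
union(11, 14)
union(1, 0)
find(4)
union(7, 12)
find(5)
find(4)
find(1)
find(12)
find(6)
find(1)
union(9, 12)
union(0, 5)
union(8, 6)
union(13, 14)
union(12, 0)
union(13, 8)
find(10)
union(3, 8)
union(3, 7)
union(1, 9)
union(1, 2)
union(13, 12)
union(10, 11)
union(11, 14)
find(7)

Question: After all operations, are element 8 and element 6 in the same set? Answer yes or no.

Step 1: union(0, 1) -> merged; set of 0 now {0, 1}
Step 2: union(6, 10) -> merged; set of 6 now {6, 10}
Step 3: union(11, 14) -> merged; set of 11 now {11, 14}
Step 4: union(1, 0) -> already same set; set of 1 now {0, 1}
Step 5: find(4) -> no change; set of 4 is {4}
Step 6: union(7, 12) -> merged; set of 7 now {7, 12}
Step 7: find(5) -> no change; set of 5 is {5}
Step 8: find(4) -> no change; set of 4 is {4}
Step 9: find(1) -> no change; set of 1 is {0, 1}
Step 10: find(12) -> no change; set of 12 is {7, 12}
Step 11: find(6) -> no change; set of 6 is {6, 10}
Step 12: find(1) -> no change; set of 1 is {0, 1}
Step 13: union(9, 12) -> merged; set of 9 now {7, 9, 12}
Step 14: union(0, 5) -> merged; set of 0 now {0, 1, 5}
Step 15: union(8, 6) -> merged; set of 8 now {6, 8, 10}
Step 16: union(13, 14) -> merged; set of 13 now {11, 13, 14}
Step 17: union(12, 0) -> merged; set of 12 now {0, 1, 5, 7, 9, 12}
Step 18: union(13, 8) -> merged; set of 13 now {6, 8, 10, 11, 13, 14}
Step 19: find(10) -> no change; set of 10 is {6, 8, 10, 11, 13, 14}
Step 20: union(3, 8) -> merged; set of 3 now {3, 6, 8, 10, 11, 13, 14}
Step 21: union(3, 7) -> merged; set of 3 now {0, 1, 3, 5, 6, 7, 8, 9, 10, 11, 12, 13, 14}
Step 22: union(1, 9) -> already same set; set of 1 now {0, 1, 3, 5, 6, 7, 8, 9, 10, 11, 12, 13, 14}
Step 23: union(1, 2) -> merged; set of 1 now {0, 1, 2, 3, 5, 6, 7, 8, 9, 10, 11, 12, 13, 14}
Step 24: union(13, 12) -> already same set; set of 13 now {0, 1, 2, 3, 5, 6, 7, 8, 9, 10, 11, 12, 13, 14}
Step 25: union(10, 11) -> already same set; set of 10 now {0, 1, 2, 3, 5, 6, 7, 8, 9, 10, 11, 12, 13, 14}
Step 26: union(11, 14) -> already same set; set of 11 now {0, 1, 2, 3, 5, 6, 7, 8, 9, 10, 11, 12, 13, 14}
Step 27: find(7) -> no change; set of 7 is {0, 1, 2, 3, 5, 6, 7, 8, 9, 10, 11, 12, 13, 14}
Set of 8: {0, 1, 2, 3, 5, 6, 7, 8, 9, 10, 11, 12, 13, 14}; 6 is a member.

Answer: yes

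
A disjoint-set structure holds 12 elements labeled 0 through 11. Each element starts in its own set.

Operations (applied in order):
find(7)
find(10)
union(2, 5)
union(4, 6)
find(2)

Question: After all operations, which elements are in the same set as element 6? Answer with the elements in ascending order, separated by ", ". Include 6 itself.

Answer: 4, 6

Derivation:
Step 1: find(7) -> no change; set of 7 is {7}
Step 2: find(10) -> no change; set of 10 is {10}
Step 3: union(2, 5) -> merged; set of 2 now {2, 5}
Step 4: union(4, 6) -> merged; set of 4 now {4, 6}
Step 5: find(2) -> no change; set of 2 is {2, 5}
Component of 6: {4, 6}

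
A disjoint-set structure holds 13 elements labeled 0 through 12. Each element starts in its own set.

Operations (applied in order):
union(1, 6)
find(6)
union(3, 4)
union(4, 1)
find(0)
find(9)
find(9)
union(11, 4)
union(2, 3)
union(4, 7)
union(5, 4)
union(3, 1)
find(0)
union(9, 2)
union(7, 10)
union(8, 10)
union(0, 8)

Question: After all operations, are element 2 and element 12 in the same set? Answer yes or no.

Step 1: union(1, 6) -> merged; set of 1 now {1, 6}
Step 2: find(6) -> no change; set of 6 is {1, 6}
Step 3: union(3, 4) -> merged; set of 3 now {3, 4}
Step 4: union(4, 1) -> merged; set of 4 now {1, 3, 4, 6}
Step 5: find(0) -> no change; set of 0 is {0}
Step 6: find(9) -> no change; set of 9 is {9}
Step 7: find(9) -> no change; set of 9 is {9}
Step 8: union(11, 4) -> merged; set of 11 now {1, 3, 4, 6, 11}
Step 9: union(2, 3) -> merged; set of 2 now {1, 2, 3, 4, 6, 11}
Step 10: union(4, 7) -> merged; set of 4 now {1, 2, 3, 4, 6, 7, 11}
Step 11: union(5, 4) -> merged; set of 5 now {1, 2, 3, 4, 5, 6, 7, 11}
Step 12: union(3, 1) -> already same set; set of 3 now {1, 2, 3, 4, 5, 6, 7, 11}
Step 13: find(0) -> no change; set of 0 is {0}
Step 14: union(9, 2) -> merged; set of 9 now {1, 2, 3, 4, 5, 6, 7, 9, 11}
Step 15: union(7, 10) -> merged; set of 7 now {1, 2, 3, 4, 5, 6, 7, 9, 10, 11}
Step 16: union(8, 10) -> merged; set of 8 now {1, 2, 3, 4, 5, 6, 7, 8, 9, 10, 11}
Step 17: union(0, 8) -> merged; set of 0 now {0, 1, 2, 3, 4, 5, 6, 7, 8, 9, 10, 11}
Set of 2: {0, 1, 2, 3, 4, 5, 6, 7, 8, 9, 10, 11}; 12 is not a member.

Answer: no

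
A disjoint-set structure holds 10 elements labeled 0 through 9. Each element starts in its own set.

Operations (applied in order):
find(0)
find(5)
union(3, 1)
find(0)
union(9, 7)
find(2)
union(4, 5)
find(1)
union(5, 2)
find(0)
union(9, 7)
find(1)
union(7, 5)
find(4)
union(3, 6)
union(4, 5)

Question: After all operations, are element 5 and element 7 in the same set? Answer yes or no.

Step 1: find(0) -> no change; set of 0 is {0}
Step 2: find(5) -> no change; set of 5 is {5}
Step 3: union(3, 1) -> merged; set of 3 now {1, 3}
Step 4: find(0) -> no change; set of 0 is {0}
Step 5: union(9, 7) -> merged; set of 9 now {7, 9}
Step 6: find(2) -> no change; set of 2 is {2}
Step 7: union(4, 5) -> merged; set of 4 now {4, 5}
Step 8: find(1) -> no change; set of 1 is {1, 3}
Step 9: union(5, 2) -> merged; set of 5 now {2, 4, 5}
Step 10: find(0) -> no change; set of 0 is {0}
Step 11: union(9, 7) -> already same set; set of 9 now {7, 9}
Step 12: find(1) -> no change; set of 1 is {1, 3}
Step 13: union(7, 5) -> merged; set of 7 now {2, 4, 5, 7, 9}
Step 14: find(4) -> no change; set of 4 is {2, 4, 5, 7, 9}
Step 15: union(3, 6) -> merged; set of 3 now {1, 3, 6}
Step 16: union(4, 5) -> already same set; set of 4 now {2, 4, 5, 7, 9}
Set of 5: {2, 4, 5, 7, 9}; 7 is a member.

Answer: yes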